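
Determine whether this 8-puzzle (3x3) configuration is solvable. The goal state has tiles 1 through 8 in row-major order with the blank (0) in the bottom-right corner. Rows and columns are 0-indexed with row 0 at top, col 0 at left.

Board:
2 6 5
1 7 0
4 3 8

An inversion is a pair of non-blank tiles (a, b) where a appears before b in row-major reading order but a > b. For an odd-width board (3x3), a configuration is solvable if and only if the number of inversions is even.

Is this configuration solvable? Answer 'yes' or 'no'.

Answer: no

Derivation:
Inversions (pairs i<j in row-major order where tile[i] > tile[j] > 0): 11
11 is odd, so the puzzle is not solvable.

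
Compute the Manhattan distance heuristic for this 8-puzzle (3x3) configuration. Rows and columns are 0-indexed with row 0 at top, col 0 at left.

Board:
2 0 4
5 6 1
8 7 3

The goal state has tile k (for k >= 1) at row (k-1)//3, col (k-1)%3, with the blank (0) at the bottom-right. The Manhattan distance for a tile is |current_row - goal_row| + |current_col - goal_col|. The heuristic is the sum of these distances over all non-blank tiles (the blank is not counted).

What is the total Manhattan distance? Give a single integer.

Answer: 13

Derivation:
Tile 2: (0,0)->(0,1) = 1
Tile 4: (0,2)->(1,0) = 3
Tile 5: (1,0)->(1,1) = 1
Tile 6: (1,1)->(1,2) = 1
Tile 1: (1,2)->(0,0) = 3
Tile 8: (2,0)->(2,1) = 1
Tile 7: (2,1)->(2,0) = 1
Tile 3: (2,2)->(0,2) = 2
Sum: 1 + 3 + 1 + 1 + 3 + 1 + 1 + 2 = 13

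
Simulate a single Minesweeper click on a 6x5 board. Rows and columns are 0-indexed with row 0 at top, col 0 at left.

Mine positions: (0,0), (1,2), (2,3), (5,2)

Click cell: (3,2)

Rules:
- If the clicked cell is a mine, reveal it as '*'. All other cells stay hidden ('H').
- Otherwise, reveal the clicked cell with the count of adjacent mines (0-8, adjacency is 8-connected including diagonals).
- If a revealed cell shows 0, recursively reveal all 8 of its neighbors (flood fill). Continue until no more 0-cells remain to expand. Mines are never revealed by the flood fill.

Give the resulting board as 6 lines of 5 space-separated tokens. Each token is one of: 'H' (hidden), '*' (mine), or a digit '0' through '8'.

H H H H H
H H H H H
H H H H H
H H 1 H H
H H H H H
H H H H H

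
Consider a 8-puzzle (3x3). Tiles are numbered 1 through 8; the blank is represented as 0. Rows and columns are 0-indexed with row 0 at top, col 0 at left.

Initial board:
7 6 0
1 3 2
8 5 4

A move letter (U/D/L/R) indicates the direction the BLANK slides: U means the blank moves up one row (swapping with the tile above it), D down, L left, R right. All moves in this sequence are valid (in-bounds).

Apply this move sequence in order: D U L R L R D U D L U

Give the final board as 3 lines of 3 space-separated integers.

After move 1 (D):
7 6 2
1 3 0
8 5 4

After move 2 (U):
7 6 0
1 3 2
8 5 4

After move 3 (L):
7 0 6
1 3 2
8 5 4

After move 4 (R):
7 6 0
1 3 2
8 5 4

After move 5 (L):
7 0 6
1 3 2
8 5 4

After move 6 (R):
7 6 0
1 3 2
8 5 4

After move 7 (D):
7 6 2
1 3 0
8 5 4

After move 8 (U):
7 6 0
1 3 2
8 5 4

After move 9 (D):
7 6 2
1 3 0
8 5 4

After move 10 (L):
7 6 2
1 0 3
8 5 4

After move 11 (U):
7 0 2
1 6 3
8 5 4

Answer: 7 0 2
1 6 3
8 5 4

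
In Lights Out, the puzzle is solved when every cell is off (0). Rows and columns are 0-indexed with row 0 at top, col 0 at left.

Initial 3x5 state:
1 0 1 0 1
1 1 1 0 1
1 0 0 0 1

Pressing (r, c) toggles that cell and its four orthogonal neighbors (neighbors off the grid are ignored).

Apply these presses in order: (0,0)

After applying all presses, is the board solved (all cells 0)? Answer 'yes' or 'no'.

After press 1 at (0,0):
0 1 1 0 1
0 1 1 0 1
1 0 0 0 1

Lights still on: 8

Answer: no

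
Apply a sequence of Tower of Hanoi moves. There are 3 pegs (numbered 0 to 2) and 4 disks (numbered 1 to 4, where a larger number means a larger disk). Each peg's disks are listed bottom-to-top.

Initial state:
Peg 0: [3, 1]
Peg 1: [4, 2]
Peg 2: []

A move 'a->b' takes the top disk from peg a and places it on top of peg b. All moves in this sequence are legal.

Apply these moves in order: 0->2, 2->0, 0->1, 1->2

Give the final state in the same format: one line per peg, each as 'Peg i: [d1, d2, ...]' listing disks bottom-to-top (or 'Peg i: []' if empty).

Answer: Peg 0: [3]
Peg 1: [4, 2]
Peg 2: [1]

Derivation:
After move 1 (0->2):
Peg 0: [3]
Peg 1: [4, 2]
Peg 2: [1]

After move 2 (2->0):
Peg 0: [3, 1]
Peg 1: [4, 2]
Peg 2: []

After move 3 (0->1):
Peg 0: [3]
Peg 1: [4, 2, 1]
Peg 2: []

After move 4 (1->2):
Peg 0: [3]
Peg 1: [4, 2]
Peg 2: [1]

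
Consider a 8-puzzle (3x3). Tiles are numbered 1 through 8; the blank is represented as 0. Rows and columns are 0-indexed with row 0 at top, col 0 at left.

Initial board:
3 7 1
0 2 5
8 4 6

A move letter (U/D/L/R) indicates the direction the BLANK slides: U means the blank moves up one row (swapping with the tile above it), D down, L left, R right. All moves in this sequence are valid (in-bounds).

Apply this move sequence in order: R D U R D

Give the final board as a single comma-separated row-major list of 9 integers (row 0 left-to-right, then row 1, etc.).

Answer: 3, 7, 1, 2, 5, 6, 8, 4, 0

Derivation:
After move 1 (R):
3 7 1
2 0 5
8 4 6

After move 2 (D):
3 7 1
2 4 5
8 0 6

After move 3 (U):
3 7 1
2 0 5
8 4 6

After move 4 (R):
3 7 1
2 5 0
8 4 6

After move 5 (D):
3 7 1
2 5 6
8 4 0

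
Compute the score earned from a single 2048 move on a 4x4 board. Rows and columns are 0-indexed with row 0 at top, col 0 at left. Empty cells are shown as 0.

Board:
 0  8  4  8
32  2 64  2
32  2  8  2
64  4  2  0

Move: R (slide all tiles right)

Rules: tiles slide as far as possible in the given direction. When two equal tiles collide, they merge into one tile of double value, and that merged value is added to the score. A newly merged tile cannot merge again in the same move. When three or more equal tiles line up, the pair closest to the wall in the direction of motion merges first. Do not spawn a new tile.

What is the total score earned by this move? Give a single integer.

Slide right:
row 0: [0, 8, 4, 8] -> [0, 8, 4, 8]  score +0 (running 0)
row 1: [32, 2, 64, 2] -> [32, 2, 64, 2]  score +0 (running 0)
row 2: [32, 2, 8, 2] -> [32, 2, 8, 2]  score +0 (running 0)
row 3: [64, 4, 2, 0] -> [0, 64, 4, 2]  score +0 (running 0)
Board after move:
 0  8  4  8
32  2 64  2
32  2  8  2
 0 64  4  2

Answer: 0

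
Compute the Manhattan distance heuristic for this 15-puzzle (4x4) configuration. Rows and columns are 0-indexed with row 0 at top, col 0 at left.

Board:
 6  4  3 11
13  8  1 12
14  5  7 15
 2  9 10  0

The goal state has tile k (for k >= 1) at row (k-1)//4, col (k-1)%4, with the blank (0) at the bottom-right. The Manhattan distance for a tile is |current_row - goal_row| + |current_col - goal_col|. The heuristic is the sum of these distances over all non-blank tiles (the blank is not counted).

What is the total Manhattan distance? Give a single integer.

Tile 6: (0,0)->(1,1) = 2
Tile 4: (0,1)->(0,3) = 2
Tile 3: (0,2)->(0,2) = 0
Tile 11: (0,3)->(2,2) = 3
Tile 13: (1,0)->(3,0) = 2
Tile 8: (1,1)->(1,3) = 2
Tile 1: (1,2)->(0,0) = 3
Tile 12: (1,3)->(2,3) = 1
Tile 14: (2,0)->(3,1) = 2
Tile 5: (2,1)->(1,0) = 2
Tile 7: (2,2)->(1,2) = 1
Tile 15: (2,3)->(3,2) = 2
Tile 2: (3,0)->(0,1) = 4
Tile 9: (3,1)->(2,0) = 2
Tile 10: (3,2)->(2,1) = 2
Sum: 2 + 2 + 0 + 3 + 2 + 2 + 3 + 1 + 2 + 2 + 1 + 2 + 4 + 2 + 2 = 30

Answer: 30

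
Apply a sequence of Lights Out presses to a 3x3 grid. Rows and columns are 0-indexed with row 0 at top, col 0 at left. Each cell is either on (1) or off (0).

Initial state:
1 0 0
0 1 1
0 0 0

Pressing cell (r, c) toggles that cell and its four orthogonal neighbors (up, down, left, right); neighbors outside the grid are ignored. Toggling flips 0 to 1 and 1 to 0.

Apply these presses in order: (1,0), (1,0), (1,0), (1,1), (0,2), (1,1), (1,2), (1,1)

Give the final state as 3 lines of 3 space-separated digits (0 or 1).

Answer: 0 0 0
0 0 0
1 1 1

Derivation:
After press 1 at (1,0):
0 0 0
1 0 1
1 0 0

After press 2 at (1,0):
1 0 0
0 1 1
0 0 0

After press 3 at (1,0):
0 0 0
1 0 1
1 0 0

After press 4 at (1,1):
0 1 0
0 1 0
1 1 0

After press 5 at (0,2):
0 0 1
0 1 1
1 1 0

After press 6 at (1,1):
0 1 1
1 0 0
1 0 0

After press 7 at (1,2):
0 1 0
1 1 1
1 0 1

After press 8 at (1,1):
0 0 0
0 0 0
1 1 1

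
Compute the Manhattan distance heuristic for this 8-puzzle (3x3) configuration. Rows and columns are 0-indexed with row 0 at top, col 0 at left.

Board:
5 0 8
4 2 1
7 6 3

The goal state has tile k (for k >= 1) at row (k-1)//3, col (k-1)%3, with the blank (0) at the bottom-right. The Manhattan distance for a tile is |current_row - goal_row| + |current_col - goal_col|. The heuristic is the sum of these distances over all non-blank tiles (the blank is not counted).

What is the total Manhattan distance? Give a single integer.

Answer: 13

Derivation:
Tile 5: (0,0)->(1,1) = 2
Tile 8: (0,2)->(2,1) = 3
Tile 4: (1,0)->(1,0) = 0
Tile 2: (1,1)->(0,1) = 1
Tile 1: (1,2)->(0,0) = 3
Tile 7: (2,0)->(2,0) = 0
Tile 6: (2,1)->(1,2) = 2
Tile 3: (2,2)->(0,2) = 2
Sum: 2 + 3 + 0 + 1 + 3 + 0 + 2 + 2 = 13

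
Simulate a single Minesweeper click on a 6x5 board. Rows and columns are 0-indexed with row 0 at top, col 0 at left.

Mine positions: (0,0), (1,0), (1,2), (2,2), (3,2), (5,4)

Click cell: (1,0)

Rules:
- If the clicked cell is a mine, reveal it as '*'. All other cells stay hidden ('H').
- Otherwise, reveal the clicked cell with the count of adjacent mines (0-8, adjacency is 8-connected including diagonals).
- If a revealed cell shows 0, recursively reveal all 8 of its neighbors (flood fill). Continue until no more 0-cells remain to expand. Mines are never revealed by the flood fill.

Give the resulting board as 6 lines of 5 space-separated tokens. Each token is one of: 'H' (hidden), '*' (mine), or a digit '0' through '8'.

H H H H H
* H H H H
H H H H H
H H H H H
H H H H H
H H H H H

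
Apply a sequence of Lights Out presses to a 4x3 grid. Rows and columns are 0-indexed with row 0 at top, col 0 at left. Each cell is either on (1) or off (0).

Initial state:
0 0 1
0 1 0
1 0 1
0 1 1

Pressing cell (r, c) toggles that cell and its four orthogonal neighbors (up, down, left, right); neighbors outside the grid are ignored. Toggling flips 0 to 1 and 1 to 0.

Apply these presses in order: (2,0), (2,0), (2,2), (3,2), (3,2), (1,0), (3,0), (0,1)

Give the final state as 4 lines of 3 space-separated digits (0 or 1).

After press 1 at (2,0):
0 0 1
1 1 0
0 1 1
1 1 1

After press 2 at (2,0):
0 0 1
0 1 0
1 0 1
0 1 1

After press 3 at (2,2):
0 0 1
0 1 1
1 1 0
0 1 0

After press 4 at (3,2):
0 0 1
0 1 1
1 1 1
0 0 1

After press 5 at (3,2):
0 0 1
0 1 1
1 1 0
0 1 0

After press 6 at (1,0):
1 0 1
1 0 1
0 1 0
0 1 0

After press 7 at (3,0):
1 0 1
1 0 1
1 1 0
1 0 0

After press 8 at (0,1):
0 1 0
1 1 1
1 1 0
1 0 0

Answer: 0 1 0
1 1 1
1 1 0
1 0 0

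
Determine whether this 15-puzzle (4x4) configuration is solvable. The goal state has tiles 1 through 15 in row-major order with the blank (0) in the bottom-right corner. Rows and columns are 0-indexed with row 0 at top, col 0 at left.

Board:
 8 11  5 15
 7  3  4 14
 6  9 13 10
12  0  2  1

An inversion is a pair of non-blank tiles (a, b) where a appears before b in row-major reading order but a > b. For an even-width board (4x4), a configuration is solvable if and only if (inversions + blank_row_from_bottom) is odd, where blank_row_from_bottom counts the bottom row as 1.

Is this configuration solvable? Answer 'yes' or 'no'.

Inversions: 60
Blank is in row 3 (0-indexed from top), which is row 1 counting from the bottom (bottom = 1).
60 + 1 = 61, which is odd, so the puzzle is solvable.

Answer: yes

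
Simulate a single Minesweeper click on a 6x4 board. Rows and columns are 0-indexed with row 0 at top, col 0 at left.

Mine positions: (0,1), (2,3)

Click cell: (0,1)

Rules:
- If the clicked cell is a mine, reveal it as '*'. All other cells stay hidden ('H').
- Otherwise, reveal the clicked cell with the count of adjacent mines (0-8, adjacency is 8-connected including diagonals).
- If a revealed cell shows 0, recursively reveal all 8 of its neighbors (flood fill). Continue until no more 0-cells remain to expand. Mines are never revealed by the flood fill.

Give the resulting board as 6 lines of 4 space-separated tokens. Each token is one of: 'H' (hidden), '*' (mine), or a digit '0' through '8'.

H * H H
H H H H
H H H H
H H H H
H H H H
H H H H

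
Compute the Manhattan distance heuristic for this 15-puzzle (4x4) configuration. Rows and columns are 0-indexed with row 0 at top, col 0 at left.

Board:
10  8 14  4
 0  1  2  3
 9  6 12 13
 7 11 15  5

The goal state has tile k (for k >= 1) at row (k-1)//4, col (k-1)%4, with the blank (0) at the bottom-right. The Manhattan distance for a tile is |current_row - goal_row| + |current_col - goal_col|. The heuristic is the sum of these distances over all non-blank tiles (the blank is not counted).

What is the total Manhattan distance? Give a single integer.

Tile 10: (0,0)->(2,1) = 3
Tile 8: (0,1)->(1,3) = 3
Tile 14: (0,2)->(3,1) = 4
Tile 4: (0,3)->(0,3) = 0
Tile 1: (1,1)->(0,0) = 2
Tile 2: (1,2)->(0,1) = 2
Tile 3: (1,3)->(0,2) = 2
Tile 9: (2,0)->(2,0) = 0
Tile 6: (2,1)->(1,1) = 1
Tile 12: (2,2)->(2,3) = 1
Tile 13: (2,3)->(3,0) = 4
Tile 7: (3,0)->(1,2) = 4
Tile 11: (3,1)->(2,2) = 2
Tile 15: (3,2)->(3,2) = 0
Tile 5: (3,3)->(1,0) = 5
Sum: 3 + 3 + 4 + 0 + 2 + 2 + 2 + 0 + 1 + 1 + 4 + 4 + 2 + 0 + 5 = 33

Answer: 33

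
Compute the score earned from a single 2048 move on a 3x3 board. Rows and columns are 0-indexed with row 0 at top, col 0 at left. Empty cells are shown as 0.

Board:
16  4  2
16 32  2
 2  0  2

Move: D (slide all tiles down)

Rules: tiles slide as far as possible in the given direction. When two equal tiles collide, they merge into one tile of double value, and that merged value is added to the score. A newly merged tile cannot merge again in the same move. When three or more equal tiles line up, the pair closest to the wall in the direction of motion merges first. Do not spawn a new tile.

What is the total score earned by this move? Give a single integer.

Slide down:
col 0: [16, 16, 2] -> [0, 32, 2]  score +32 (running 32)
col 1: [4, 32, 0] -> [0, 4, 32]  score +0 (running 32)
col 2: [2, 2, 2] -> [0, 2, 4]  score +4 (running 36)
Board after move:
 0  0  0
32  4  2
 2 32  4

Answer: 36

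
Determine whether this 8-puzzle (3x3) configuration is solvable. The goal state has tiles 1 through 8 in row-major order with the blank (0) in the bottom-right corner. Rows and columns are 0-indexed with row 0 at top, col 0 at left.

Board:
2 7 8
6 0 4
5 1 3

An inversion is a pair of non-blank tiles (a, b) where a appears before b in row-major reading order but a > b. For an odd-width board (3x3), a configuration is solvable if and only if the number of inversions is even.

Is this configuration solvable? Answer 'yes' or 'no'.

Inversions (pairs i<j in row-major order where tile[i] > tile[j] > 0): 19
19 is odd, so the puzzle is not solvable.

Answer: no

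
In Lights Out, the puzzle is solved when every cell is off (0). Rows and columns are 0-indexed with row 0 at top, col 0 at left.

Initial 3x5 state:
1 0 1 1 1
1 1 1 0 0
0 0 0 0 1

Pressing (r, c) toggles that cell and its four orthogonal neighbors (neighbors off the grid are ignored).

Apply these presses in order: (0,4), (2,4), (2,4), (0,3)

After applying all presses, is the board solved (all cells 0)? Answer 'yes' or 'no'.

Answer: no

Derivation:
After press 1 at (0,4):
1 0 1 0 0
1 1 1 0 1
0 0 0 0 1

After press 2 at (2,4):
1 0 1 0 0
1 1 1 0 0
0 0 0 1 0

After press 3 at (2,4):
1 0 1 0 0
1 1 1 0 1
0 0 0 0 1

After press 4 at (0,3):
1 0 0 1 1
1 1 1 1 1
0 0 0 0 1

Lights still on: 9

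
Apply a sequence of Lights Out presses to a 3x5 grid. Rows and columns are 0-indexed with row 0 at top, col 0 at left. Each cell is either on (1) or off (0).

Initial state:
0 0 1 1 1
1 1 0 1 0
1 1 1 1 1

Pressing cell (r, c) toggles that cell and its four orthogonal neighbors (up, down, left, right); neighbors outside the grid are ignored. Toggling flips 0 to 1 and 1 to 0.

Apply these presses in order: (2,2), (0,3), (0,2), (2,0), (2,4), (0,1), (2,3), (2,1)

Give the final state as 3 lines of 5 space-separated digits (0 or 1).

Answer: 1 0 0 1 0
0 1 0 1 1
1 0 0 0 1

Derivation:
After press 1 at (2,2):
0 0 1 1 1
1 1 1 1 0
1 0 0 0 1

After press 2 at (0,3):
0 0 0 0 0
1 1 1 0 0
1 0 0 0 1

After press 3 at (0,2):
0 1 1 1 0
1 1 0 0 0
1 0 0 0 1

After press 4 at (2,0):
0 1 1 1 0
0 1 0 0 0
0 1 0 0 1

After press 5 at (2,4):
0 1 1 1 0
0 1 0 0 1
0 1 0 1 0

After press 6 at (0,1):
1 0 0 1 0
0 0 0 0 1
0 1 0 1 0

After press 7 at (2,3):
1 0 0 1 0
0 0 0 1 1
0 1 1 0 1

After press 8 at (2,1):
1 0 0 1 0
0 1 0 1 1
1 0 0 0 1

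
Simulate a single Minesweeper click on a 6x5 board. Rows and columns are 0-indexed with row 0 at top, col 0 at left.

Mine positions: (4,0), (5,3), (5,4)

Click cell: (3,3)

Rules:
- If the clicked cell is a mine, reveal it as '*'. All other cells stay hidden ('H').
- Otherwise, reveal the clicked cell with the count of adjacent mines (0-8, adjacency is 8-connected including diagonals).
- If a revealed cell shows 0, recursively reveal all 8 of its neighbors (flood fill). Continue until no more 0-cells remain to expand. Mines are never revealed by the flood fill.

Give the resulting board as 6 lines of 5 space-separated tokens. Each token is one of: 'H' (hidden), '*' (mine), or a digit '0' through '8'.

0 0 0 0 0
0 0 0 0 0
0 0 0 0 0
1 1 0 0 0
H 1 1 2 2
H H H H H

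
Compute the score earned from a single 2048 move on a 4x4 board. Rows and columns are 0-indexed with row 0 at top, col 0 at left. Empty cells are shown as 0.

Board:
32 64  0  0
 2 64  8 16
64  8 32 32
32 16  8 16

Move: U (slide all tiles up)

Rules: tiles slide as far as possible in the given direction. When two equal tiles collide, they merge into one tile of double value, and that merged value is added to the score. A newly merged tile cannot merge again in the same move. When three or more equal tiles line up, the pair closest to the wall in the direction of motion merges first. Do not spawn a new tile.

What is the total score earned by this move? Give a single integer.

Answer: 128

Derivation:
Slide up:
col 0: [32, 2, 64, 32] -> [32, 2, 64, 32]  score +0 (running 0)
col 1: [64, 64, 8, 16] -> [128, 8, 16, 0]  score +128 (running 128)
col 2: [0, 8, 32, 8] -> [8, 32, 8, 0]  score +0 (running 128)
col 3: [0, 16, 32, 16] -> [16, 32, 16, 0]  score +0 (running 128)
Board after move:
 32 128   8  16
  2   8  32  32
 64  16   8  16
 32   0   0   0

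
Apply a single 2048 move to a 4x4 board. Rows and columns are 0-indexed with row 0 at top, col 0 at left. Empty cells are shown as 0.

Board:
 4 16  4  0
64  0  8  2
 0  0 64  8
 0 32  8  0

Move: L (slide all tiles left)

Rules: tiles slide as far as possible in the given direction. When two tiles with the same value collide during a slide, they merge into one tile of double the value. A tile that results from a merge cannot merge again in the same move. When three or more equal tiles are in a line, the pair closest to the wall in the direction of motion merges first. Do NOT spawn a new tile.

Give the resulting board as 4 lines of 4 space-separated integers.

Answer:  4 16  4  0
64  8  2  0
64  8  0  0
32  8  0  0

Derivation:
Slide left:
row 0: [4, 16, 4, 0] -> [4, 16, 4, 0]
row 1: [64, 0, 8, 2] -> [64, 8, 2, 0]
row 2: [0, 0, 64, 8] -> [64, 8, 0, 0]
row 3: [0, 32, 8, 0] -> [32, 8, 0, 0]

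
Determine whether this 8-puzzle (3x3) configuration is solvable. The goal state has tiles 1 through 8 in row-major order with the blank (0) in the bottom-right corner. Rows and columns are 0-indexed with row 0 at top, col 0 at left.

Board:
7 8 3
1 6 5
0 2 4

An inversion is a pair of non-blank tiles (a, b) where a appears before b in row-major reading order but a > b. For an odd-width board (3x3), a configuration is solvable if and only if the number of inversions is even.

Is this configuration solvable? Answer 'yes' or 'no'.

Answer: no

Derivation:
Inversions (pairs i<j in row-major order where tile[i] > tile[j] > 0): 19
19 is odd, so the puzzle is not solvable.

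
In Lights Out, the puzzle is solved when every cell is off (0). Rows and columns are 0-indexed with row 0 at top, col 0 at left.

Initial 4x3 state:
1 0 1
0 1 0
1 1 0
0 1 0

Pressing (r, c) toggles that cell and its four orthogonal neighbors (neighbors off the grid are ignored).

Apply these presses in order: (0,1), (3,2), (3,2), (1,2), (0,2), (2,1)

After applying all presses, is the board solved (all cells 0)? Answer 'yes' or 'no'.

Answer: yes

Derivation:
After press 1 at (0,1):
0 1 0
0 0 0
1 1 0
0 1 0

After press 2 at (3,2):
0 1 0
0 0 0
1 1 1
0 0 1

After press 3 at (3,2):
0 1 0
0 0 0
1 1 0
0 1 0

After press 4 at (1,2):
0 1 1
0 1 1
1 1 1
0 1 0

After press 5 at (0,2):
0 0 0
0 1 0
1 1 1
0 1 0

After press 6 at (2,1):
0 0 0
0 0 0
0 0 0
0 0 0

Lights still on: 0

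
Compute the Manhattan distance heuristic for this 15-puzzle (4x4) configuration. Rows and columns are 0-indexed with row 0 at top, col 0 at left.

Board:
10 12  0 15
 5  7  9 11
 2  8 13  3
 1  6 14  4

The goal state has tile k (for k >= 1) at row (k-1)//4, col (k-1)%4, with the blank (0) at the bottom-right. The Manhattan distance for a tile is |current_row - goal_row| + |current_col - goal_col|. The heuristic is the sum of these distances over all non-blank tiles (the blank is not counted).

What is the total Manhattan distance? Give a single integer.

Tile 10: at (0,0), goal (2,1), distance |0-2|+|0-1| = 3
Tile 12: at (0,1), goal (2,3), distance |0-2|+|1-3| = 4
Tile 15: at (0,3), goal (3,2), distance |0-3|+|3-2| = 4
Tile 5: at (1,0), goal (1,0), distance |1-1|+|0-0| = 0
Tile 7: at (1,1), goal (1,2), distance |1-1|+|1-2| = 1
Tile 9: at (1,2), goal (2,0), distance |1-2|+|2-0| = 3
Tile 11: at (1,3), goal (2,2), distance |1-2|+|3-2| = 2
Tile 2: at (2,0), goal (0,1), distance |2-0|+|0-1| = 3
Tile 8: at (2,1), goal (1,3), distance |2-1|+|1-3| = 3
Tile 13: at (2,2), goal (3,0), distance |2-3|+|2-0| = 3
Tile 3: at (2,3), goal (0,2), distance |2-0|+|3-2| = 3
Tile 1: at (3,0), goal (0,0), distance |3-0|+|0-0| = 3
Tile 6: at (3,1), goal (1,1), distance |3-1|+|1-1| = 2
Tile 14: at (3,2), goal (3,1), distance |3-3|+|2-1| = 1
Tile 4: at (3,3), goal (0,3), distance |3-0|+|3-3| = 3
Sum: 3 + 4 + 4 + 0 + 1 + 3 + 2 + 3 + 3 + 3 + 3 + 3 + 2 + 1 + 3 = 38

Answer: 38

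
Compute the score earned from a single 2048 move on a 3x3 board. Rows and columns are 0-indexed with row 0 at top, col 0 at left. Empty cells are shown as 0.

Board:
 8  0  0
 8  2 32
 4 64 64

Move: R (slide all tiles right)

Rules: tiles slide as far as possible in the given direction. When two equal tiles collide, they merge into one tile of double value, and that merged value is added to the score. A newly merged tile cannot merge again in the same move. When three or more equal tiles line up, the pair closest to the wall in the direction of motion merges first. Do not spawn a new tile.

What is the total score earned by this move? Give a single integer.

Answer: 128

Derivation:
Slide right:
row 0: [8, 0, 0] -> [0, 0, 8]  score +0 (running 0)
row 1: [8, 2, 32] -> [8, 2, 32]  score +0 (running 0)
row 2: [4, 64, 64] -> [0, 4, 128]  score +128 (running 128)
Board after move:
  0   0   8
  8   2  32
  0   4 128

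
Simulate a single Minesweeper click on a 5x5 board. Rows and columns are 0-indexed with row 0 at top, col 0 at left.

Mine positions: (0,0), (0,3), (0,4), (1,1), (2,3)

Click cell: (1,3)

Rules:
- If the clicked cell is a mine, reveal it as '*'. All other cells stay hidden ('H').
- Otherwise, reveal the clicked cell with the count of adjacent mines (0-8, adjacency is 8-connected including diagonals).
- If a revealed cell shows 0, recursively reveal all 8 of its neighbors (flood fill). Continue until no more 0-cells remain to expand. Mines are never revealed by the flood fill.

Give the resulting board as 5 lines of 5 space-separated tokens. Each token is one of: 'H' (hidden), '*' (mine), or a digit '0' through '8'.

H H H H H
H H H 3 H
H H H H H
H H H H H
H H H H H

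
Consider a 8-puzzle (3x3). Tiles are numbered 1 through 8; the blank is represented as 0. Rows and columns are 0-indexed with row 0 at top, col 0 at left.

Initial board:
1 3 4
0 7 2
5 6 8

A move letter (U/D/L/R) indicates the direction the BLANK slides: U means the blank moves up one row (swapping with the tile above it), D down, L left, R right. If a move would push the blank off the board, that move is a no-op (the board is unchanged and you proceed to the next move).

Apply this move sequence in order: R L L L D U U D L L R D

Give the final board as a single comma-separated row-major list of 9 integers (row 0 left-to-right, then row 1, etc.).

Answer: 1, 3, 4, 7, 6, 2, 5, 0, 8

Derivation:
After move 1 (R):
1 3 4
7 0 2
5 6 8

After move 2 (L):
1 3 4
0 7 2
5 6 8

After move 3 (L):
1 3 4
0 7 2
5 6 8

After move 4 (L):
1 3 4
0 7 2
5 6 8

After move 5 (D):
1 3 4
5 7 2
0 6 8

After move 6 (U):
1 3 4
0 7 2
5 6 8

After move 7 (U):
0 3 4
1 7 2
5 6 8

After move 8 (D):
1 3 4
0 7 2
5 6 8

After move 9 (L):
1 3 4
0 7 2
5 6 8

After move 10 (L):
1 3 4
0 7 2
5 6 8

After move 11 (R):
1 3 4
7 0 2
5 6 8

After move 12 (D):
1 3 4
7 6 2
5 0 8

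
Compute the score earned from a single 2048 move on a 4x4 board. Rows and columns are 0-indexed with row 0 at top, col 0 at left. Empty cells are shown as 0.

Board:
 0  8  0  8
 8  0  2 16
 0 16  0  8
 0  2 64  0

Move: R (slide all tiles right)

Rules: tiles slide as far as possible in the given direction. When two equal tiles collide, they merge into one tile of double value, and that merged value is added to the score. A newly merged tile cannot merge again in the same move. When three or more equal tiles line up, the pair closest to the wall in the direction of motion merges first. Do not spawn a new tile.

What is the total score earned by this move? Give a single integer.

Answer: 16

Derivation:
Slide right:
row 0: [0, 8, 0, 8] -> [0, 0, 0, 16]  score +16 (running 16)
row 1: [8, 0, 2, 16] -> [0, 8, 2, 16]  score +0 (running 16)
row 2: [0, 16, 0, 8] -> [0, 0, 16, 8]  score +0 (running 16)
row 3: [0, 2, 64, 0] -> [0, 0, 2, 64]  score +0 (running 16)
Board after move:
 0  0  0 16
 0  8  2 16
 0  0 16  8
 0  0  2 64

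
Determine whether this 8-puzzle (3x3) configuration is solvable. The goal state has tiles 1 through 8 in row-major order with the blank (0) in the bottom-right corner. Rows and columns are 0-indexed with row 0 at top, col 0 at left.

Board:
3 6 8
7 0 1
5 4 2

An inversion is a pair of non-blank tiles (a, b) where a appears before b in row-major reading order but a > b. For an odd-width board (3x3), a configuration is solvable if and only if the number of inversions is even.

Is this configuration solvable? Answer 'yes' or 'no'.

Inversions (pairs i<j in row-major order where tile[i] > tile[j] > 0): 18
18 is even, so the puzzle is solvable.

Answer: yes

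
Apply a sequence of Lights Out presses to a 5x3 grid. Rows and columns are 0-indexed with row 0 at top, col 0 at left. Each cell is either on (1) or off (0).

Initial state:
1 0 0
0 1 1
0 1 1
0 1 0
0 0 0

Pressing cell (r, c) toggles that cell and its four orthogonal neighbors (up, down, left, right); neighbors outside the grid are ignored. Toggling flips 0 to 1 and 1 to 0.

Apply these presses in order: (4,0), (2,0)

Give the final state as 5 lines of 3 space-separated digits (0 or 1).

Answer: 1 0 0
1 1 1
1 0 1
0 1 0
1 1 0

Derivation:
After press 1 at (4,0):
1 0 0
0 1 1
0 1 1
1 1 0
1 1 0

After press 2 at (2,0):
1 0 0
1 1 1
1 0 1
0 1 0
1 1 0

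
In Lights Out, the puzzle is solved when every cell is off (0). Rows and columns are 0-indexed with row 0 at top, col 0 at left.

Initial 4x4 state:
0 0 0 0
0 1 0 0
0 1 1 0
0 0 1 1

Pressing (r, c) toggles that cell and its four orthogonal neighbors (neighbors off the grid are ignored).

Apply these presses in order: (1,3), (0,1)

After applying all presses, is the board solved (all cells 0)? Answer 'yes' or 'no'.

Answer: no

Derivation:
After press 1 at (1,3):
0 0 0 1
0 1 1 1
0 1 1 1
0 0 1 1

After press 2 at (0,1):
1 1 1 1
0 0 1 1
0 1 1 1
0 0 1 1

Lights still on: 11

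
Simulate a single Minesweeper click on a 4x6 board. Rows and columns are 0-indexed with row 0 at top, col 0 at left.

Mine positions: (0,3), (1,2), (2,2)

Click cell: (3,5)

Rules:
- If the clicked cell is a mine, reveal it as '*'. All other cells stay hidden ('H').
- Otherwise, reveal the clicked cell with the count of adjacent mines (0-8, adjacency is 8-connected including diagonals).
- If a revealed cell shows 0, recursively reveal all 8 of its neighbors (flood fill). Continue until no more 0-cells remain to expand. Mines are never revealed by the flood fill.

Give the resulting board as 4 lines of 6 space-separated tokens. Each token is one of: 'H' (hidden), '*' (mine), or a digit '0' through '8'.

H H H H 1 0
H H H 3 1 0
H H H 2 0 0
H H H 1 0 0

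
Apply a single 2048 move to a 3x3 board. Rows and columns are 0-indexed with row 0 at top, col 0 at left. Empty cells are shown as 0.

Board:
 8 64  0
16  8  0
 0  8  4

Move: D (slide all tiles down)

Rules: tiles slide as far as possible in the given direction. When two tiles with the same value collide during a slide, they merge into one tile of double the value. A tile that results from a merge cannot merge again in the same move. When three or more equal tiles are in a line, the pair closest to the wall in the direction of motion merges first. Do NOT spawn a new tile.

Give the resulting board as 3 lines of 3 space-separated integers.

Answer:  0  0  0
 8 64  0
16 16  4

Derivation:
Slide down:
col 0: [8, 16, 0] -> [0, 8, 16]
col 1: [64, 8, 8] -> [0, 64, 16]
col 2: [0, 0, 4] -> [0, 0, 4]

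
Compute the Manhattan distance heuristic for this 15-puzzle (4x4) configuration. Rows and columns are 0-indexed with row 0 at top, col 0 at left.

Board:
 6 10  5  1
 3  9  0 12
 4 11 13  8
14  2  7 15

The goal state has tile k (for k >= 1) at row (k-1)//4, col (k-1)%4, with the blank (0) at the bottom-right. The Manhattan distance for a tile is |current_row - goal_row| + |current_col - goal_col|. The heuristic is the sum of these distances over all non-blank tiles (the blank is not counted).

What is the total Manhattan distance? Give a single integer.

Tile 6: (0,0)->(1,1) = 2
Tile 10: (0,1)->(2,1) = 2
Tile 5: (0,2)->(1,0) = 3
Tile 1: (0,3)->(0,0) = 3
Tile 3: (1,0)->(0,2) = 3
Tile 9: (1,1)->(2,0) = 2
Tile 12: (1,3)->(2,3) = 1
Tile 4: (2,0)->(0,3) = 5
Tile 11: (2,1)->(2,2) = 1
Tile 13: (2,2)->(3,0) = 3
Tile 8: (2,3)->(1,3) = 1
Tile 14: (3,0)->(3,1) = 1
Tile 2: (3,1)->(0,1) = 3
Tile 7: (3,2)->(1,2) = 2
Tile 15: (3,3)->(3,2) = 1
Sum: 2 + 2 + 3 + 3 + 3 + 2 + 1 + 5 + 1 + 3 + 1 + 1 + 3 + 2 + 1 = 33

Answer: 33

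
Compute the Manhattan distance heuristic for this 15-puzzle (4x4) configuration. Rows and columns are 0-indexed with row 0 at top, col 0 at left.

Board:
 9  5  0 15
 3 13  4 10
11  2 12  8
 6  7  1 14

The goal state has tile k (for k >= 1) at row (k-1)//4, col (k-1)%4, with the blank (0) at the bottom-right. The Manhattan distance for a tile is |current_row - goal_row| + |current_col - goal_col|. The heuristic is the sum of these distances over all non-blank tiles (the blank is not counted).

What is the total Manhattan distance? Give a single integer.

Answer: 38

Derivation:
Tile 9: at (0,0), goal (2,0), distance |0-2|+|0-0| = 2
Tile 5: at (0,1), goal (1,0), distance |0-1|+|1-0| = 2
Tile 15: at (0,3), goal (3,2), distance |0-3|+|3-2| = 4
Tile 3: at (1,0), goal (0,2), distance |1-0|+|0-2| = 3
Tile 13: at (1,1), goal (3,0), distance |1-3|+|1-0| = 3
Tile 4: at (1,2), goal (0,3), distance |1-0|+|2-3| = 2
Tile 10: at (1,3), goal (2,1), distance |1-2|+|3-1| = 3
Tile 11: at (2,0), goal (2,2), distance |2-2|+|0-2| = 2
Tile 2: at (2,1), goal (0,1), distance |2-0|+|1-1| = 2
Tile 12: at (2,2), goal (2,3), distance |2-2|+|2-3| = 1
Tile 8: at (2,3), goal (1,3), distance |2-1|+|3-3| = 1
Tile 6: at (3,0), goal (1,1), distance |3-1|+|0-1| = 3
Tile 7: at (3,1), goal (1,2), distance |3-1|+|1-2| = 3
Tile 1: at (3,2), goal (0,0), distance |3-0|+|2-0| = 5
Tile 14: at (3,3), goal (3,1), distance |3-3|+|3-1| = 2
Sum: 2 + 2 + 4 + 3 + 3 + 2 + 3 + 2 + 2 + 1 + 1 + 3 + 3 + 5 + 2 = 38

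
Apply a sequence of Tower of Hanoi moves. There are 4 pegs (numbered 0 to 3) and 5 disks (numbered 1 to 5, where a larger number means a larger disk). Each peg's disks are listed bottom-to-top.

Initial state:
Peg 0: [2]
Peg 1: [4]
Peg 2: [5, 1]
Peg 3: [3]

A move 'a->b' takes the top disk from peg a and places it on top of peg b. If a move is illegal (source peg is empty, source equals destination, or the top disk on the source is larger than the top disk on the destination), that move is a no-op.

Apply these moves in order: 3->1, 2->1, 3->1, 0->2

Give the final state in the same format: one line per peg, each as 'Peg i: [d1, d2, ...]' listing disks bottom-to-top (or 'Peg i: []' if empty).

Answer: Peg 0: []
Peg 1: [4, 3, 1]
Peg 2: [5, 2]
Peg 3: []

Derivation:
After move 1 (3->1):
Peg 0: [2]
Peg 1: [4, 3]
Peg 2: [5, 1]
Peg 3: []

After move 2 (2->1):
Peg 0: [2]
Peg 1: [4, 3, 1]
Peg 2: [5]
Peg 3: []

After move 3 (3->1):
Peg 0: [2]
Peg 1: [4, 3, 1]
Peg 2: [5]
Peg 3: []

After move 4 (0->2):
Peg 0: []
Peg 1: [4, 3, 1]
Peg 2: [5, 2]
Peg 3: []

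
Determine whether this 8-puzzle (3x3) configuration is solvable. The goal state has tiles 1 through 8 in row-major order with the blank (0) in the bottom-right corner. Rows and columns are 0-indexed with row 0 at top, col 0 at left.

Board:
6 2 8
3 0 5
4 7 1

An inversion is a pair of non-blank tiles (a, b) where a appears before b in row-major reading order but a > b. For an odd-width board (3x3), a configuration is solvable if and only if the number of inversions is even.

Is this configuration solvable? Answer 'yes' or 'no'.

Inversions (pairs i<j in row-major order where tile[i] > tile[j] > 0): 16
16 is even, so the puzzle is solvable.

Answer: yes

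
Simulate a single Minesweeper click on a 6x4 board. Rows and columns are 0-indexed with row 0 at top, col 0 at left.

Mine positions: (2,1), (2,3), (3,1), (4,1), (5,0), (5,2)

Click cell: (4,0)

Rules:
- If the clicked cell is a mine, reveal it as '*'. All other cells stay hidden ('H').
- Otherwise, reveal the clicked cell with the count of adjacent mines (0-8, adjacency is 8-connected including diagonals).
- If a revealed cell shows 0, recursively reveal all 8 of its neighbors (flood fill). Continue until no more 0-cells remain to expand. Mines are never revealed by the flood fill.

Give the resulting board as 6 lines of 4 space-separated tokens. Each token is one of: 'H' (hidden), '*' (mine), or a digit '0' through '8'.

H H H H
H H H H
H H H H
H H H H
3 H H H
H H H H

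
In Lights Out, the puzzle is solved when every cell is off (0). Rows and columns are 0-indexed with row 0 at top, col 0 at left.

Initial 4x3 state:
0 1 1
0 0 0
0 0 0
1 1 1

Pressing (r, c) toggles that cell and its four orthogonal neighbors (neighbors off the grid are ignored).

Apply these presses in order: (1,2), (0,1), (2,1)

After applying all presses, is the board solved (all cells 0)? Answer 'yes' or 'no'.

Answer: no

Derivation:
After press 1 at (1,2):
0 1 0
0 1 1
0 0 1
1 1 1

After press 2 at (0,1):
1 0 1
0 0 1
0 0 1
1 1 1

After press 3 at (2,1):
1 0 1
0 1 1
1 1 0
1 0 1

Lights still on: 8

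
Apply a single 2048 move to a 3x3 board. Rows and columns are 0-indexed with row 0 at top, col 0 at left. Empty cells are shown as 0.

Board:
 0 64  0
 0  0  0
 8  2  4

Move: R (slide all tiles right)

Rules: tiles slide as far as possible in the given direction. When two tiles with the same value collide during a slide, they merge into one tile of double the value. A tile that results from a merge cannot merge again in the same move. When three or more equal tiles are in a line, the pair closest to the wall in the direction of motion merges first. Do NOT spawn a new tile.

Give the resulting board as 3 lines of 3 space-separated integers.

Answer:  0  0 64
 0  0  0
 8  2  4

Derivation:
Slide right:
row 0: [0, 64, 0] -> [0, 0, 64]
row 1: [0, 0, 0] -> [0, 0, 0]
row 2: [8, 2, 4] -> [8, 2, 4]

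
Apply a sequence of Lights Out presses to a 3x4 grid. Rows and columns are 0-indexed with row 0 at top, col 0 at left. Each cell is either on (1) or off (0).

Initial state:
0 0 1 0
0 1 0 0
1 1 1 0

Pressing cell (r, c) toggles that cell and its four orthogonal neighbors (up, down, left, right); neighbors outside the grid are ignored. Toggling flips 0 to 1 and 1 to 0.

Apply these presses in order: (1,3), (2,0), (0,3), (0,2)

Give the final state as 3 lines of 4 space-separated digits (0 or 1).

Answer: 0 1 1 1
1 1 0 0
0 0 1 1

Derivation:
After press 1 at (1,3):
0 0 1 1
0 1 1 1
1 1 1 1

After press 2 at (2,0):
0 0 1 1
1 1 1 1
0 0 1 1

After press 3 at (0,3):
0 0 0 0
1 1 1 0
0 0 1 1

After press 4 at (0,2):
0 1 1 1
1 1 0 0
0 0 1 1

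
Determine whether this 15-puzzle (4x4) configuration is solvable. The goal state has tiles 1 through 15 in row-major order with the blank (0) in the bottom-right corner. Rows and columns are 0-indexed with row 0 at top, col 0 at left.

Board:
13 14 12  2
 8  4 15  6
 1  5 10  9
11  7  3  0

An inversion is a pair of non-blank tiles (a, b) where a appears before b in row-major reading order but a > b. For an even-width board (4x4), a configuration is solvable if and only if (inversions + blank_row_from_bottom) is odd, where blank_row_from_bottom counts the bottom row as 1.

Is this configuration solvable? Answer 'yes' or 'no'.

Inversions: 64
Blank is in row 3 (0-indexed from top), which is row 1 counting from the bottom (bottom = 1).
64 + 1 = 65, which is odd, so the puzzle is solvable.

Answer: yes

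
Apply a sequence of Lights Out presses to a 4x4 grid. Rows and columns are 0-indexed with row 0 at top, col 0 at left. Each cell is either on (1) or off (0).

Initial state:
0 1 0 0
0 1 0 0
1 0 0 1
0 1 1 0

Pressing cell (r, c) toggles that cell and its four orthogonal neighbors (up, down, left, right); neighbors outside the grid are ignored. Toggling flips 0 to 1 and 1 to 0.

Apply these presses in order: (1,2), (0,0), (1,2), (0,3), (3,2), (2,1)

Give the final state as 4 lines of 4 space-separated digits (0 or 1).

Answer: 1 0 1 1
1 0 0 1
0 1 0 1
0 1 0 1

Derivation:
After press 1 at (1,2):
0 1 1 0
0 0 1 1
1 0 1 1
0 1 1 0

After press 2 at (0,0):
1 0 1 0
1 0 1 1
1 0 1 1
0 1 1 0

After press 3 at (1,2):
1 0 0 0
1 1 0 0
1 0 0 1
0 1 1 0

After press 4 at (0,3):
1 0 1 1
1 1 0 1
1 0 0 1
0 1 1 0

After press 5 at (3,2):
1 0 1 1
1 1 0 1
1 0 1 1
0 0 0 1

After press 6 at (2,1):
1 0 1 1
1 0 0 1
0 1 0 1
0 1 0 1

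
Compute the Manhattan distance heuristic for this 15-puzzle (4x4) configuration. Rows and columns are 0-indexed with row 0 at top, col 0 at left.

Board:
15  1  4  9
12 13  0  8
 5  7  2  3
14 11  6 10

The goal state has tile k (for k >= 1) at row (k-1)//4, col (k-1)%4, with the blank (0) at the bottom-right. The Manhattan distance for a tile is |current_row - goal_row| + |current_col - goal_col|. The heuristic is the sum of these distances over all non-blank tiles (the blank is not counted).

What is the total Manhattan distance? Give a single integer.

Tile 15: at (0,0), goal (3,2), distance |0-3|+|0-2| = 5
Tile 1: at (0,1), goal (0,0), distance |0-0|+|1-0| = 1
Tile 4: at (0,2), goal (0,3), distance |0-0|+|2-3| = 1
Tile 9: at (0,3), goal (2,0), distance |0-2|+|3-0| = 5
Tile 12: at (1,0), goal (2,3), distance |1-2|+|0-3| = 4
Tile 13: at (1,1), goal (3,0), distance |1-3|+|1-0| = 3
Tile 8: at (1,3), goal (1,3), distance |1-1|+|3-3| = 0
Tile 5: at (2,0), goal (1,0), distance |2-1|+|0-0| = 1
Tile 7: at (2,1), goal (1,2), distance |2-1|+|1-2| = 2
Tile 2: at (2,2), goal (0,1), distance |2-0|+|2-1| = 3
Tile 3: at (2,3), goal (0,2), distance |2-0|+|3-2| = 3
Tile 14: at (3,0), goal (3,1), distance |3-3|+|0-1| = 1
Tile 11: at (3,1), goal (2,2), distance |3-2|+|1-2| = 2
Tile 6: at (3,2), goal (1,1), distance |3-1|+|2-1| = 3
Tile 10: at (3,3), goal (2,1), distance |3-2|+|3-1| = 3
Sum: 5 + 1 + 1 + 5 + 4 + 3 + 0 + 1 + 2 + 3 + 3 + 1 + 2 + 3 + 3 = 37

Answer: 37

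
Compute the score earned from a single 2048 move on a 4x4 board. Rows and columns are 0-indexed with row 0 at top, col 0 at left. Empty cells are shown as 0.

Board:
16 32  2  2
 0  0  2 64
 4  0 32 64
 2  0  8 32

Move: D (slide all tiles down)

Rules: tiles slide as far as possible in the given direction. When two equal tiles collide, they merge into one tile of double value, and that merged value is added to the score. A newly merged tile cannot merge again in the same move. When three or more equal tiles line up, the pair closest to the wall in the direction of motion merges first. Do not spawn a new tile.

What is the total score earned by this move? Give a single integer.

Slide down:
col 0: [16, 0, 4, 2] -> [0, 16, 4, 2]  score +0 (running 0)
col 1: [32, 0, 0, 0] -> [0, 0, 0, 32]  score +0 (running 0)
col 2: [2, 2, 32, 8] -> [0, 4, 32, 8]  score +4 (running 4)
col 3: [2, 64, 64, 32] -> [0, 2, 128, 32]  score +128 (running 132)
Board after move:
  0   0   0   0
 16   0   4   2
  4   0  32 128
  2  32   8  32

Answer: 132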